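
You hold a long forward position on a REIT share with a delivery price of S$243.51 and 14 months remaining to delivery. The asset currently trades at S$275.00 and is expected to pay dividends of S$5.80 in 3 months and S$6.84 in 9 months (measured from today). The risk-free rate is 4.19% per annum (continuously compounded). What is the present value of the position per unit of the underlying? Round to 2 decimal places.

PV(remaining dividends) I = 5.80·e^(−0.0419·3/12) + 6.84·e^(−0.0419·9/12) = 12.3680
Current forward F = (S − I)·e^(rT) = (275.00 − 12.3680)·e^(0.0419·14/12) = 262.6320 × 1.050098 = 275.7893
Value (long) = (F − K)·e^(−rT) = (275.7893 − 243.51) × 0.952292 = 30.7393
Value = S$30.74

S$30.74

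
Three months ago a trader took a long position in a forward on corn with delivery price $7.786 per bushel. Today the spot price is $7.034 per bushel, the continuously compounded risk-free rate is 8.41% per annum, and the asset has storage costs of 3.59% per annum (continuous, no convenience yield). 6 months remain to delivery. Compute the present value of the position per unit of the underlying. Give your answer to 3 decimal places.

-$0.304 per bushel

Current fair forward for the remaining 6 months: F = S·e^((r + u)·T), (r + u) = 0.0841 + 0.0359 = 0.1200
F = 7.034 · e^(0.1200 × 6/12) = 7.034 × 1.061837 = 7.4690
Value of long forward = (F − K)·e^(−rT) = (7.4690 − 7.786) · e^(−0.0841·6/12)
= -0.3170 × 0.958822 = -0.304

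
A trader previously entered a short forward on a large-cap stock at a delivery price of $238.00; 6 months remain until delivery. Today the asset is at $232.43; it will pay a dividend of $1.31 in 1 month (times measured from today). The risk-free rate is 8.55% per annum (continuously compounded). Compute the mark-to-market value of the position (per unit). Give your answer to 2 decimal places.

PV(remaining dividends) I = 1.31·e^(−0.0855·1/12) = 1.3007
Current forward F = (S − I)·e^(rT) = (232.43 − 1.3007)·e^(0.0855·6/12) = 231.1293 × 1.043677 = 241.2243
Value (long) = (F − K)·e^(−rT) = (241.2243 − 238.00) × 0.958151 = 3.0894
Short position value = −(long value) = -$3.09

-$3.09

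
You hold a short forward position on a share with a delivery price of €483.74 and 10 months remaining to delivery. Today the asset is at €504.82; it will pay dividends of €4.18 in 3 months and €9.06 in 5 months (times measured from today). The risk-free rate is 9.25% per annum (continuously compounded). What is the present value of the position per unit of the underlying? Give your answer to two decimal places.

PV(remaining dividends) I = 4.18·e^(−0.0925·3/12) + 9.06·e^(−0.0925·5/12) = 12.8019
Current forward F = (S − I)·e^(rT) = (504.82 − 12.8019)·e^(0.0925·10/12) = 492.0181 × 1.080132 = 531.4445
Value (long) = (F − K)·e^(−rT) = (531.4445 − 483.74) × 0.925813 = 44.1654
Short position value = −(long value) = -€44.17

-€44.17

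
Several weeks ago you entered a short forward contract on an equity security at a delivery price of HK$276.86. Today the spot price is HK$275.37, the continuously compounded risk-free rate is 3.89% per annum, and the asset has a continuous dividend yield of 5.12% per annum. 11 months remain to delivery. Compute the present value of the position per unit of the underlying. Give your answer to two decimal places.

Current fair forward for the remaining 11 months: F = S·e^((r − q)·T), (r − q) = 0.0389 − 0.0512 = -0.0123
F = 275.37 · e^(-0.0123 × 11/12) = 275.37 × 0.988788 = 272.2826
Value of long forward = (F − K)·e^(−rT) = (272.2826 − 276.86) · e^(−0.0389·11/12)
= -4.5774 × 0.964970 = -4.42
Short position value = −(long value) = HK$4.42

HK$4.42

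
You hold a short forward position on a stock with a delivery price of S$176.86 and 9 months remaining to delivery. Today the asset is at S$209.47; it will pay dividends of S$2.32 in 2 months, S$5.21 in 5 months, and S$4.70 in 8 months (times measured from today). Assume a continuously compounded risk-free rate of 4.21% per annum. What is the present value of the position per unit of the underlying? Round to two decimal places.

-S$26.11

PV(remaining dividends) I = 2.32·e^(−0.0421·2/12) + 5.21·e^(−0.0421·5/12) + 4.70·e^(−0.0421·8/12) = 11.9931
Current forward F = (S − I)·e^(rT) = (209.47 − 11.9931)·e^(0.0421·9/12) = 197.4769 × 1.032079 = 203.8118
Value (long) = (F − K)·e^(−rT) = (203.8118 − 176.86) × 0.968918 = 26.1141
Short position value = −(long value) = -S$26.11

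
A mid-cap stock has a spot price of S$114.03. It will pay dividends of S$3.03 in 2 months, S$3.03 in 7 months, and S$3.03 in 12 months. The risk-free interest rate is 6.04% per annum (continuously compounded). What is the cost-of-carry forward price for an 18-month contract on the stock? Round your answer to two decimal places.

PV(dividends) I = 3.03·e^(−0.0604·2/12) + 3.03·e^(−0.0604·7/12) + 3.03·e^(−0.0604·12/12)
I = 2.9997 + 2.9251 + 2.8524 = 8.7772
F = (S − I)·e^(rT) = (114.03 − 8.7772) · e^(0.0604·18/12)
= 105.2528 · e^0.090600 = 105.2528 × 1.094831 = S$115.23

S$115.23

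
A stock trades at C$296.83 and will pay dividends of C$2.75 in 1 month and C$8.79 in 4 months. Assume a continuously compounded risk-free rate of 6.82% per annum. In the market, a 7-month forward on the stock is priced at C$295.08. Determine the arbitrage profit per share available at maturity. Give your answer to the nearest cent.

C$2.01 per share

PV(dividends) I = 2.75·e^(−0.0682·1/12) + 8.79·e^(−0.0682·4/12) = 11.3268
Fair forward F* = (S − I)·e^(rT) = (296.83 − 11.3268)·e^0.039783 = 285.5032 × 1.040585 = 297.0903
Market C$295.08 < fair 297.0903: forward underpriced → reverse cash-and-carry (short the stock, invest proceeds at r, pay the dividends, go long the forward).
Profit at T = |F_mkt − F*| = |295.08 − 297.0903| = C$2.01 per share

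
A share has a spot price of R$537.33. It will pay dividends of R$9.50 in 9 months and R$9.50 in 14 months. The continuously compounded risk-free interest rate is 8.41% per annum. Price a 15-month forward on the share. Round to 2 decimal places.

PV(dividends) I = 9.50·e^(−0.0841·9/12) + 9.50·e^(−0.0841·14/12)
I = 8.9193 + 8.6122 = 17.5315
F = (S − I)·e^(rT) = (537.33 − 17.5315) · e^(0.0841·15/12)
= 519.7985 · e^0.105125 = 519.7985 × 1.110849 = R$577.42

R$577.42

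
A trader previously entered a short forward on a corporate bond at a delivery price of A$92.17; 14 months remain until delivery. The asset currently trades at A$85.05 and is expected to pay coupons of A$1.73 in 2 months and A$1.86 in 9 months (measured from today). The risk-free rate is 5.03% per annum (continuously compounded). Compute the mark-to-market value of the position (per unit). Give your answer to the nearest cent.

PV(remaining coupons) I = 1.73·e^(−0.0503·2/12) + 1.86·e^(−0.0503·9/12) = 3.5067
Current forward F = (S − I)·e^(rT) = (85.05 − 3.5067)·e^(0.0503·14/12) = 81.5433 × 1.060439 = 86.4717
Value (long) = (F − K)·e^(−rT) = (86.4717 − 92.17) × 0.943005 = -5.3735
Short position value = −(long value) = A$5.37

A$5.37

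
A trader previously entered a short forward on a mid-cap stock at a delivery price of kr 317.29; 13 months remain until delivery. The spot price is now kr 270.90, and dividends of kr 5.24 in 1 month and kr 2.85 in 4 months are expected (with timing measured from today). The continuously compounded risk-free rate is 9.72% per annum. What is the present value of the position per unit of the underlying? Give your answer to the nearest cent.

PV(remaining dividends) I = 5.24·e^(−0.0972·1/12) + 2.85·e^(−0.0972·4/12) = 7.9569
Current forward F = (S − I)·e^(rT) = (270.90 − 7.9569)·e^(0.0972·13/12) = 262.9431 × 1.111044 = 292.1414
Value (long) = (F − K)·e^(−rT) = (292.1414 − 317.29) × 0.900054 = -22.6351
Short position value = −(long value) = kr 22.64

kr 22.64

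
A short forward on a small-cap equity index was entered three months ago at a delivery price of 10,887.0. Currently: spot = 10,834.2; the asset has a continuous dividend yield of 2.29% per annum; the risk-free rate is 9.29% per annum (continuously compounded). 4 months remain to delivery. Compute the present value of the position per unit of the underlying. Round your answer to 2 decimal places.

-196.78

Current fair forward for the remaining 4 months: F = S·e^((r − q)·T), (r − q) = 0.0929 − 0.0229 = 0.0700
F = 10834.2 · e^(0.0700 × 4/12) = 10834.2 × 1.02360769 = 11089.9704
Value of long forward = (F − K)·e^(−rT) = (11089.9704 − 10887.0) · e^(−0.0929·4/12)
= 202.9704 × 0.96950789 = 196.78
Short position value = −(long value) = -196.78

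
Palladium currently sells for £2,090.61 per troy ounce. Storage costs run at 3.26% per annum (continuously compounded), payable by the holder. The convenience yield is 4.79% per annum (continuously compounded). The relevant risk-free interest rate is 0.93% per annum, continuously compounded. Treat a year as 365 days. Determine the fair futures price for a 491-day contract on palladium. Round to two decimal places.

Net carry = r + u − y = 0.0093 + 0.0326 − 0.0479 = -0.0060
F = S·e^((r+u−y)T) = 2090.61 · e^(-0.0060 × 491/365) = 2090.61 · e^-0.00807123
= 2090.61 × 0.99196125 = £2,073.80 per troy ounce

£2,073.80 per troy ounce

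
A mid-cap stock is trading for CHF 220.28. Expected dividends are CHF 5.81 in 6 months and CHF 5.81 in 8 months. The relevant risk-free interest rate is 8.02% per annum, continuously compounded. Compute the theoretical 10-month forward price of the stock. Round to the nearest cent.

PV(dividends) I = 5.81·e^(−0.0802·6/12) + 5.81·e^(−0.0802·8/12)
I = 5.5816 + 5.5075 = 11.0891
F = (S − I)·e^(rT) = (220.28 − 11.0891) · e^(0.0802·10/12)
= 209.1909 · e^0.066833 = 209.1909 × 1.069117 = CHF 223.65

CHF 223.65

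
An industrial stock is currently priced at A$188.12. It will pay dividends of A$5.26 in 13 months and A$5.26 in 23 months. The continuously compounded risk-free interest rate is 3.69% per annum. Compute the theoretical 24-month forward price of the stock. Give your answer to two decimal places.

PV(dividends) I = 5.26·e^(−0.0369·13/12) + 5.26·e^(−0.0369·23/12)
I = 5.0539 + 4.9008 = 9.9547
F = (S − I)·e^(rT) = (188.12 − 9.9547) · e^(0.0369·24/12)
= 178.1653 · e^0.073800 = 178.1653 × 1.076591 = A$191.81

A$191.81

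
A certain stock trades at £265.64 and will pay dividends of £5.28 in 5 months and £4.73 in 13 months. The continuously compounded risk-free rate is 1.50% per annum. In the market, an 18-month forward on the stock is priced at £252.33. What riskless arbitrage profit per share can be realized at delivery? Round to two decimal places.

PV(dividends) I = 5.28·e^(−0.0150·5/12) + 4.73·e^(−0.0150·13/12) = 9.9009
Fair forward F* = (S − I)·e^(rT) = (265.64 − 9.9009)·e^0.022500 = 255.7391 × 1.022755 = 261.5584
Market £252.33 < fair 261.5584: forward underpriced → reverse cash-and-carry (short the stock, invest proceeds at r, pay the dividends, go long the forward).
Profit at T = |F_mkt − F*| = |252.33 − 261.5584| = £9.23 per share

£9.23 per share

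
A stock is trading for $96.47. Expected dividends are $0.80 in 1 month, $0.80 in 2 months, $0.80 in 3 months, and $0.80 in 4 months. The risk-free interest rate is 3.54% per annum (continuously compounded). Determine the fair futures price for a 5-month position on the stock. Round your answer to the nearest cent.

$94.68

PV(dividends) I = 0.80·e^(−0.0354·1/12) + 0.80·e^(−0.0354·2/12) + 0.80·e^(−0.0354·3/12) + 0.80·e^(−0.0354·4/12)
I = 0.7976 + 0.7953 + 0.7930 + 0.7906 = 3.1765
F = (S − I)·e^(rT) = (96.47 − 3.1765) · e^(0.0354·5/12)
= 93.2935 · e^0.014750 = 93.2935 × 1.014859 = $94.68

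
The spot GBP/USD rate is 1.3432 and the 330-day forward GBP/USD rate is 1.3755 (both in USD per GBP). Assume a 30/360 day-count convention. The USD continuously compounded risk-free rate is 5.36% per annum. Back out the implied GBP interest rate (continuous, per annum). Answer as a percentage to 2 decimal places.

2.77%

F = S·e^((r_USD − r_GBP)T) ⇒ r_GBP = r_USD − ln(F/S)/T
ln(1.3755/1.3432) = 0.023762; /(330/360) = 0.025922
r_GBP = 0.0536 − 0.025922 = 0.027678
r_GBP = 2.77%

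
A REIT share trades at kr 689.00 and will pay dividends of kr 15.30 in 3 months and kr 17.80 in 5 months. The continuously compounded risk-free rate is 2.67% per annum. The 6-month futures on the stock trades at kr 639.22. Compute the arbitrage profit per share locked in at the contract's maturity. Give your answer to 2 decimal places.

PV(dividends) I = 15.30·e^(−0.0267·3/12) + 17.80·e^(−0.0267·5/12) = 32.8013
Fair futures F* = (S − I)·e^(rT) = (689.00 − 32.8013)·e^0.013350 = 656.1987 × 1.013440 = 665.0180
Market kr 639.22 < fair 665.0180: forward underpriced → reverse cash-and-carry (short the stock, invest proceeds at r, pay the dividends, go long the forward).
Profit at T = |F_mkt − F*| = |639.22 − 665.0180| = kr 25.80 per share

kr 25.80 per share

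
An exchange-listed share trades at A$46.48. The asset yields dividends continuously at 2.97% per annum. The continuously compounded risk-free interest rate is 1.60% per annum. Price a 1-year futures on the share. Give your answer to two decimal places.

F = S·e^((r − q)T) = 46.48 · e^((0.0160 − 0.0297) × 1)
= 46.48 · e^-0.013700 = 46.48 × 0.986393
F = A$45.85

A$45.85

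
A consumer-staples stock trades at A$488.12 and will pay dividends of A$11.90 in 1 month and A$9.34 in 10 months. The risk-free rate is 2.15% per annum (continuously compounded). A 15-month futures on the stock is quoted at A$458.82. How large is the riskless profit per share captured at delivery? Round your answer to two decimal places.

PV(dividends) I = 11.90·e^(−0.0215·1/12) + 9.34·e^(−0.0215·10/12) = 21.0528
Fair futures F* = (S − I)·e^(rT) = (488.12 − 21.0528)·e^0.026875 = 467.0672 × 1.027239 = 479.7896
Market A$458.82 < fair 479.7896: forward underpriced → reverse cash-and-carry (short the stock, invest proceeds at r, pay the dividends, go long the forward).
Profit at T = |F_mkt − F*| = |458.82 − 479.7896| = A$20.97 per share

A$20.97 per share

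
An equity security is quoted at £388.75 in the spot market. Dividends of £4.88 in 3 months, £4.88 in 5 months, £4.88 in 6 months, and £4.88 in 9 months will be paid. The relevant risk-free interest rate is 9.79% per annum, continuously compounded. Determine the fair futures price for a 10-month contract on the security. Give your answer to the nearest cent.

£401.58

PV(dividends) I = 4.88·e^(−0.0979·3/12) + 4.88·e^(−0.0979·5/12) + 4.88·e^(−0.0979·6/12) + 4.88·e^(−0.0979·9/12)
I = 4.7620 + 4.6849 + 4.6469 + 4.5345 = 18.6283
F = (S − I)·e^(rT) = (388.75 − 18.6283) · e^(0.0979·10/12)
= 370.1217 · e^0.081583 = 370.1217 × 1.085003 = £401.58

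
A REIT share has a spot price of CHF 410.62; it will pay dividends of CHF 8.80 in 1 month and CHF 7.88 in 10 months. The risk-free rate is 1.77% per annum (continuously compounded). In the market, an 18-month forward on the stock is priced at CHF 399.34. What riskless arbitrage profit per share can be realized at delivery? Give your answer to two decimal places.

PV(dividends) I = 8.80·e^(−0.0177·1/12) + 7.88·e^(−0.0177·10/12) = 16.5517
Fair forward F* = (S − I)·e^(rT) = (410.62 − 16.5517)·e^0.026550 = 394.0683 × 1.026906 = 404.6711
Market CHF 399.34 < fair 404.6711: forward underpriced → reverse cash-and-carry (short the stock, invest proceeds at r, pay the dividends, go long the forward).
Profit at T = |F_mkt − F*| = |399.34 − 404.6711| = CHF 5.33 per share

CHF 5.33 per share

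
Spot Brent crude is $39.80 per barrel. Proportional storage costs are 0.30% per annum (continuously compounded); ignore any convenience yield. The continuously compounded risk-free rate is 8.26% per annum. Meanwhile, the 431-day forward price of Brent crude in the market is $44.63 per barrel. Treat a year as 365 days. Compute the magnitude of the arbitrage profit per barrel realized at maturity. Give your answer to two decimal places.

$0.60 per barrel

Fair forward: F* = S·e^(carry·T), with carry = (r + u) = 0.0826 + 0.0030 = 0.0856
F* = 39.80 · e^(0.0856 × 431/365) = 39.80 · e^0.101078 = 39.80 × 1.106363 = $44.0332
Market $44.63 > fair $44.0332: forward overpriced → cash-and-carry (buy spot, short the forward).
At maturity, profit = |F_mkt − F*| = |44.63 − 44.0332| = $0.60 per barrel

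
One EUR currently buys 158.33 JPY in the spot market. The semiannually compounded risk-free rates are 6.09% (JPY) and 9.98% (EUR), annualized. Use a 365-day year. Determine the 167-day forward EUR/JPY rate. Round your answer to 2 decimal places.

155.64

By covered interest parity, F = S · (1+r_JPY/2)^(2T) / (1+r_EUR/2)^(2T)
= 158.33 × 1.027828 / 1.045567 = 158.33 × 0.983034
F = 155.64 JPY per EUR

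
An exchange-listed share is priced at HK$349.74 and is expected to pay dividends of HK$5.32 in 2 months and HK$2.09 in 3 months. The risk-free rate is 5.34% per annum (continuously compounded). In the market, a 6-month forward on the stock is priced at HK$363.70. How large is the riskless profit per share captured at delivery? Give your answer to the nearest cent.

PV(dividends) I = 5.32·e^(−0.0534·2/12) + 2.09·e^(−0.0534·3/12) = 7.3351
Fair forward F* = (S − I)·e^(rT) = (349.74 − 7.3351)·e^0.026700 = 342.4049 × 1.027060 = 351.6704
Market HK$363.70 > fair 351.6704: forward overpriced → cash-and-carry (borrow at r, buy the stock and collect the dividends, short the forward).
Profit at T = |F_mkt − F*| = |363.70 − 351.6704| = HK$12.03 per share

HK$12.03 per share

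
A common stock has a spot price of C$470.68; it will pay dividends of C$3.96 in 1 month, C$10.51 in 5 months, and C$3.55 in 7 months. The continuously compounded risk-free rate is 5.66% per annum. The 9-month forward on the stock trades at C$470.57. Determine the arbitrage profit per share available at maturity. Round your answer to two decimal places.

C$2.11 per share

PV(dividends) I = 3.96·e^(−0.0566·1/12) + 10.51·e^(−0.0566·5/12) + 3.55·e^(−0.0566·7/12) = 17.6411
Fair forward F* = (S − I)·e^(rT) = (470.68 − 17.6411)·e^0.042450 = 453.0389 × 1.043364 = 472.6845
Market C$470.57 < fair 472.6845: forward underpriced → reverse cash-and-carry (short the stock, invest proceeds at r, pay the dividends, go long the forward).
Profit at T = |F_mkt − F*| = |470.57 − 472.6845| = C$2.11 per share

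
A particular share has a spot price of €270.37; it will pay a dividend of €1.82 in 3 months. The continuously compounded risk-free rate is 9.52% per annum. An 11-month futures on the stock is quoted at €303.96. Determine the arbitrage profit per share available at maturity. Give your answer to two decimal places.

€10.87 per share

PV(dividends) I = 1.82·e^(−0.0952·3/12) = 1.7772
Fair futures F* = (S − I)·e^(rT) = (270.37 − 1.7772)·e^0.087267 = 268.5928 × 1.091188 = 293.0852
Market €303.96 > fair 293.0852: forward overpriced → cash-and-carry (borrow at r, buy the stock and collect the dividends, short the forward).
Profit at T = |F_mkt − F*| = |303.96 − 293.0852| = €10.87 per share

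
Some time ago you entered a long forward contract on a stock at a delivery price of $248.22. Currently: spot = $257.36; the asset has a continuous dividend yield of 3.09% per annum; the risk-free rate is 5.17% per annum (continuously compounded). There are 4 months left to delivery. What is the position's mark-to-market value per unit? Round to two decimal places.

Current fair forward for the remaining 4 months: F = S·e^((r − q)·T), (r − q) = 0.0517 − 0.0309 = 0.0208
F = 257.36 · e^(0.0208 × 4/12) = 257.36 × 1.006957 = 259.1505
Value of long forward = (F − K)·e^(−rT) = (259.1505 − 248.22) · e^(−0.0517·4/12)
= 10.9305 × 0.982914 = 10.74

$10.74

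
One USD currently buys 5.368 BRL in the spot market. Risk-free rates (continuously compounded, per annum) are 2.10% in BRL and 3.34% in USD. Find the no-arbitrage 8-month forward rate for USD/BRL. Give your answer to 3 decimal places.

F = S·e^((r_BRL − r_USD)T) = 5.368 · e^((0.0210 − 0.0334) × 8/12)
= 5.368 · e^-0.008267 = 5.368 × 0.991767
F = 5.324 BRL per USD

5.324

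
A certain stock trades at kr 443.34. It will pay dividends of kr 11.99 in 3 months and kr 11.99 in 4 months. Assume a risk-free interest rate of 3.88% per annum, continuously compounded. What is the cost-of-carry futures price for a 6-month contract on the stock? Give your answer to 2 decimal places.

PV(dividends) I = 11.99·e^(−0.0388·3/12) + 11.99·e^(−0.0388·4/12)
I = 11.8743 + 11.8359 = 23.7102
F = (S − I)·e^(rT) = (443.34 − 23.7102) · e^(0.0388·6/12)
= 419.6298 · e^0.019400 = 419.6298 × 1.019589 = kr 427.85

kr 427.85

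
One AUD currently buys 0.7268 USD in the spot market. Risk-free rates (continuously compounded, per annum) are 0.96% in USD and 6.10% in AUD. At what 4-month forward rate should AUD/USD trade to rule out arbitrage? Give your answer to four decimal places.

F = S·e^((r_USD − r_AUD)T) = 0.7268 · e^((0.0096 − 0.0610) × 4/12)
= 0.7268 · e^-0.017133 = 0.7268 × 0.983013
F = 0.7145 USD per AUD

0.7145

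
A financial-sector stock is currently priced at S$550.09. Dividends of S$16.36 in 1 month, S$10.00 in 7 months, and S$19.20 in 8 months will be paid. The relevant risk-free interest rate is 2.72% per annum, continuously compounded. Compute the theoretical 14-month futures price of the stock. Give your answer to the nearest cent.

PV(dividends) I = 16.36·e^(−0.0272·1/12) + 10.00·e^(−0.0272·7/12) + 19.20·e^(−0.0272·8/12)
I = 16.3230 + 9.8426 + 18.8550 = 45.0206
F = (S − I)·e^(rT) = (550.09 − 45.0206) · e^(0.0272·14/12)
= 505.0694 · e^0.031733 = 505.0694 × 1.032242 = S$521.35

S$521.35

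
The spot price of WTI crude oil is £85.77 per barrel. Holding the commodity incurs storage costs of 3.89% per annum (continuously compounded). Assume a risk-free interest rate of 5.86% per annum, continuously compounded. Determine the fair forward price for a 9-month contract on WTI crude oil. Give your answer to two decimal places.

£92.28 per barrel

Net carry = r + u − y = 0.0586 + 0.0389 − 0.0000 = 0.0975
F = S·e^((r+u−y)T) = 85.77 · e^(0.0975 × 9/12) = 85.77 · e^0.073125
= 85.77 × 1.075865 = £92.28 per barrel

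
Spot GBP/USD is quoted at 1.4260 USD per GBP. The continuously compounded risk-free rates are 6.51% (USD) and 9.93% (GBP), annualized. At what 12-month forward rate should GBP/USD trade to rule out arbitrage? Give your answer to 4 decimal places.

1.3781

F = S·e^((r_USD − r_GBP)T) = 1.4260 · e^((0.0651 − 0.0993) × 12/12)
= 1.4260 · e^-0.034200 = 1.4260 × 0.966378
F = 1.3781 USD per GBP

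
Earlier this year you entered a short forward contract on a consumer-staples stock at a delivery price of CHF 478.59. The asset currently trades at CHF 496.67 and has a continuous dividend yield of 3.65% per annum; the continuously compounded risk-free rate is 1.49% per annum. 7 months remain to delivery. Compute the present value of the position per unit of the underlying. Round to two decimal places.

Current fair forward for the remaining 7 months: F = S·e^((r − q)·T), (r − q) = 0.0149 − 0.0365 = -0.0216
F = 496.67 · e^(-0.0216 × 7/12) = 496.67 × 0.987479 = 490.4512
Value of long forward = (F − K)·e^(−rT) = (490.4512 − 478.59) · e^(−0.0149·7/12)
= 11.8612 × 0.991346 = 11.76
Short position value = −(long value) = -CHF 11.76

-CHF 11.76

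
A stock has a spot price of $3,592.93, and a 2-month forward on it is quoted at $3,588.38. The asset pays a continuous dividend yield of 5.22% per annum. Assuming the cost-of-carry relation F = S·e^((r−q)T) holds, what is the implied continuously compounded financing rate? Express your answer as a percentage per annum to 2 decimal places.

From F = S·e^((r−q)T): (r − q) = ln(F/S)/T
ln(3588.38/3592.93) = ln(0.998734) = -0.001267
(r − q) = -0.001267 / (2/12) = -0.007602
r = ln(F/S)/T + q = -0.007602 + 0.0522 = 0.044598
r = 4.46%

4.46%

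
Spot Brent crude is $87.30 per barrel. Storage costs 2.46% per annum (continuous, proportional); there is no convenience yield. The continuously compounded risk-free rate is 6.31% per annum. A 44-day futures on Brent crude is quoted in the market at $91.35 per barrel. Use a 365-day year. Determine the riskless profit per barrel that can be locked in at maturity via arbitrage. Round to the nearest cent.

Fair futures: F* = S·e^(carry·T), with carry = (r + u) = 0.0631 + 0.0246 = 0.0877
F* = 87.30 · e^(0.0877 × 44/365) = 87.30 · e^0.010572 = 87.30 × 1.010628 = $88.2278
Market $91.35 > fair $88.2278: forward overpriced → cash-and-carry (buy spot, short the forward).
At maturity, profit = |F_mkt − F*| = |91.35 − 88.2278| = $3.12 per barrel

$3.12 per barrel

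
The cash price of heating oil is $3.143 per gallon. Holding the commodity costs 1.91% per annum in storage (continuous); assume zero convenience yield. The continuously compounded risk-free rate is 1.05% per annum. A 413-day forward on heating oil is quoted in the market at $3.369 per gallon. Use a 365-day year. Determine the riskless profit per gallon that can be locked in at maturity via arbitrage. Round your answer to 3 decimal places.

$0.119 per gallon

Fair forward: F* = S·e^(carry·T), with carry = (r + u) = 0.0105 + 0.0191 = 0.0296
F* = 3.143 · e^(0.0296 × 413/365) = 3.143 · e^0.033493 = 3.143 × 1.034060 = $3.2501
Market $3.369 > fair $3.2501: forward overpriced → cash-and-carry (buy spot, short the forward).
At maturity, profit = |F_mkt − F*| = |3.369 − 3.2501| = $0.119 per gallon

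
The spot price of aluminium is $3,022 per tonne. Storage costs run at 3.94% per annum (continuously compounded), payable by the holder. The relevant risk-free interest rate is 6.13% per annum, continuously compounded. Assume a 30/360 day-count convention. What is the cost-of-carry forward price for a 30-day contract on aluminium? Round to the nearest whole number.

Net carry = r + u − y = 0.0613 + 0.0394 − 0.0000 = 0.1007
F = S·e^((r+u−y)T) = 3022 · e^(0.1007 × 30/360) = 3022 · e^0.008392
= 3022 × 1.008427 = $3,047 per tonne

$3,047 per tonne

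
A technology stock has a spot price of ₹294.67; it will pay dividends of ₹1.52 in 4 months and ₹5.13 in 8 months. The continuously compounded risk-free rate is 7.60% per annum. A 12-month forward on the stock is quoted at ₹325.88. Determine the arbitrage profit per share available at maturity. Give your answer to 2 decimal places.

₹14.80 per share

PV(dividends) I = 1.52·e^(−0.0760·4/12) + 5.13·e^(−0.0760·8/12) = 6.3585
Fair forward F* = (S − I)·e^(rT) = (294.67 − 6.3585)·e^0.076000 = 288.3115 × 1.078963 = 311.0774
Market ₹325.88 > fair 311.0774: forward overpriced → cash-and-carry (borrow at r, buy the stock and collect the dividends, short the forward).
Profit at T = |F_mkt − F*| = |325.88 − 311.0774| = ₹14.80 per share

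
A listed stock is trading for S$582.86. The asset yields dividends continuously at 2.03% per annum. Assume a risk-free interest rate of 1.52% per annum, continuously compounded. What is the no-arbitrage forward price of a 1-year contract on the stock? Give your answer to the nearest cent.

S$579.89

F = S·e^((r − q)T) = 582.86 · e^((0.0152 − 0.0203) × 1)
= 582.86 · e^-0.005100 = 582.86 × 0.994913
F = S$579.89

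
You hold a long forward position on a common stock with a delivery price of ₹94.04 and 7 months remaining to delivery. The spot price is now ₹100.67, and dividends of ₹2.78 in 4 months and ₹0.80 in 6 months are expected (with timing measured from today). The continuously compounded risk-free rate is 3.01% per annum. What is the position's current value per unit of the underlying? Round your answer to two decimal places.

PV(remaining dividends) I = 2.78·e^(−0.0301·4/12) + 0.80·e^(−0.0301·6/12) = 3.5403
Current forward F = (S − I)·e^(rT) = (100.67 − 3.5403)·e^(0.0301·7/12) = 97.1297 × 1.017713 = 98.8502
Value (long) = (F − K)·e^(−rT) = (98.8502 − 94.04) × 0.982595 = 4.7265
Value = ₹4.73

₹4.73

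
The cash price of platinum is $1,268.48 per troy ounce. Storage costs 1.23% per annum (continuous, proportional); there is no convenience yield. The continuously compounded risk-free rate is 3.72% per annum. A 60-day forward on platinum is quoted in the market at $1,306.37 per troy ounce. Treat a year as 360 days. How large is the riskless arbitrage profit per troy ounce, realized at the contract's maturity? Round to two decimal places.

$27.38 per troy ounce

Fair forward: F* = S·e^(carry·T), with carry = (r + u) = 0.0372 + 0.0123 = 0.0495
F* = 1268.48 · e^(0.0495 × 60/360) = 1268.48 · e^0.00825000 = 1268.48 × 1.00828413 = $1278.9883
Market $1306.37 > fair $1278.9883: forward overpriced → cash-and-carry (buy spot, short the forward).
At maturity, profit = |F_mkt − F*| = |1306.37 − 1278.9883| = $27.38 per troy ounce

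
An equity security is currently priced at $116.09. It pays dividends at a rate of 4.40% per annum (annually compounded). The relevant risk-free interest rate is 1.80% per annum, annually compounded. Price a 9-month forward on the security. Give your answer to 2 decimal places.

$113.91

F = S · (1+r)^T / (1+q)^T
= 116.09 × 1.013470 / 1.032822 = 116.09 × 0.981263
F = $113.91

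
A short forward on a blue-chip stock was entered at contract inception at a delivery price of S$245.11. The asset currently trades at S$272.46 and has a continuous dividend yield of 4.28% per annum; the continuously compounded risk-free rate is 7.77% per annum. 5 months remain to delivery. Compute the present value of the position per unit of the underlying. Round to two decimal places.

-S$30.34

Current fair forward for the remaining 5 months: F = S·e^((r − q)·T), (r − q) = 0.0777 − 0.0428 = 0.0349
F = 272.46 · e^(0.0349 × 5/12) = 272.46 × 1.014648 = 276.4510
Value of long forward = (F − K)·e^(−rT) = (276.4510 − 245.11) · e^(−0.0777·5/12)
= 31.3410 × 0.968143 = 30.34
Short position value = −(long value) = -S$30.34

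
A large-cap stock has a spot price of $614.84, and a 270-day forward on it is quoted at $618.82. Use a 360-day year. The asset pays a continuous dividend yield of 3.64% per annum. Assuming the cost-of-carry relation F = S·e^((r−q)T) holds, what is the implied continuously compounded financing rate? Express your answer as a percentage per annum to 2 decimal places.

4.50%

From F = S·e^((r−q)T): (r − q) = ln(F/S)/T
ln(618.82/614.84) = ln(1.006473) = 0.006452
(r − q) = 0.006452 / (270/360) = 0.008603
r = ln(F/S)/T + q = 0.008603 + 0.0364 = 0.045003
r = 4.50%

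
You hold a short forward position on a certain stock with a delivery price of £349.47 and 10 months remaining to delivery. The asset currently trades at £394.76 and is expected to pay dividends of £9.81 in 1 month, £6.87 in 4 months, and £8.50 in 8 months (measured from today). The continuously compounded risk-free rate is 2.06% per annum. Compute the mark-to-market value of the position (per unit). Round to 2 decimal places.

PV(remaining dividends) I = 9.81·e^(−0.0206·1/12) + 6.87·e^(−0.0206·4/12) + 8.50·e^(−0.0206·8/12) = 25.0002
Current forward F = (S − I)·e^(rT) = (394.76 − 25.0002)·e^(0.0206·10/12) = 369.7598 × 1.017315 = 376.1622
Value (long) = (F − K)·e^(−rT) = (376.1622 − 349.47) × 0.982980 = 26.2379
Short position value = −(long value) = -£26.24

-£26.24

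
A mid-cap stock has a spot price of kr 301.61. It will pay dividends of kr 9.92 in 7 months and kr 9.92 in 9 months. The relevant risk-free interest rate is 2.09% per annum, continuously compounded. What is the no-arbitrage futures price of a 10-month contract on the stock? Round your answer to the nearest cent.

kr 287.00

PV(dividends) I = 9.92·e^(−0.0209·7/12) + 9.92·e^(−0.0209·9/12)
I = 9.7998 + 9.7657 = 19.5655
F = (S − I)·e^(rT) = (301.61 − 19.5655) · e^(0.0209·10/12)
= 282.0445 · e^0.017417 = 282.0445 × 1.017570 = kr 287.00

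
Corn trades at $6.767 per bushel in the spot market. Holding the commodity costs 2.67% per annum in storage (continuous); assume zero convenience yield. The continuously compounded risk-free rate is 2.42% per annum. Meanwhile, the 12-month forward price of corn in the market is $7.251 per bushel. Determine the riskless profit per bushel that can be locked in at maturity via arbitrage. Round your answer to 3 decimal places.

$0.131 per bushel

Fair forward: F* = S·e^(carry·T), with carry = (r + u) = 0.0242 + 0.0267 = 0.0509
F* = 6.767 · e^(0.0509 × 12/12) = 6.767 · e^0.050900 = 6.767 × 1.052218 = $7.1204
Market $7.251 > fair $7.1204: forward overpriced → cash-and-carry (buy spot, short the forward).
At maturity, profit = |F_mkt − F*| = |7.251 − 7.1204| = $0.131 per bushel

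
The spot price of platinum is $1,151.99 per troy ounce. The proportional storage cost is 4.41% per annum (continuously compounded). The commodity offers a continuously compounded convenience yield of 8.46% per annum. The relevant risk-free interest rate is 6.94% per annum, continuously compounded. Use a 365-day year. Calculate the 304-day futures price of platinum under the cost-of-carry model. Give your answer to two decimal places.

$1,180.05 per troy ounce

Net carry = r + u − y = 0.0694 + 0.0441 − 0.0846 = 0.0289
F = S·e^((r+u−y)T) = 1151.99 · e^(0.0289 × 304/365) = 1151.99 · e^0.02407014
= 1151.99 × 1.02436216 = $1,180.05 per troy ounce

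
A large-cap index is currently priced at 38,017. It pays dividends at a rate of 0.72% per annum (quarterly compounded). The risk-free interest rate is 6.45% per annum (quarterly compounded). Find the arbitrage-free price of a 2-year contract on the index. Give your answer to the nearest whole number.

42,590

F = S · (1+r/4)^(4T) / (1+q/4)^(4T)
= 38017 × 1.136520 / 1.014491 = 38017 × 1.120286
F = 42,590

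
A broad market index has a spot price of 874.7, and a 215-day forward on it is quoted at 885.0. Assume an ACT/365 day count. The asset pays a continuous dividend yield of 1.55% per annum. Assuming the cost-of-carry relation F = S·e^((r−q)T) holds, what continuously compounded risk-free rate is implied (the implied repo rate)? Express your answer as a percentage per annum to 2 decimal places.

3.54%

From F = S·e^((r−q)T): (r − q) = ln(F/S)/T
ln(885.0/874.7) = ln(1.011775) = 0.011706
(r − q) = 0.011706 / (215/365) = 0.019873
r = ln(F/S)/T + q = 0.019873 + 0.0155 = 0.035373
r = 3.54%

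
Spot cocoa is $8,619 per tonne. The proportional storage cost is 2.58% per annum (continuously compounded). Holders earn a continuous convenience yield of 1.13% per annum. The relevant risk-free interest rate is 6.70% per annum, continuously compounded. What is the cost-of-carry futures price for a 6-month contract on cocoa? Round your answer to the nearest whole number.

Net carry = r + u − y = 0.0670 + 0.0258 − 0.0113 = 0.0815
F = S·e^((r+u−y)T) = 8619 · e^(0.0815 × 6/12) = 8619 · e^0.040750
= 8619 × 1.041592 = $8,977 per tonne

$8,977 per tonne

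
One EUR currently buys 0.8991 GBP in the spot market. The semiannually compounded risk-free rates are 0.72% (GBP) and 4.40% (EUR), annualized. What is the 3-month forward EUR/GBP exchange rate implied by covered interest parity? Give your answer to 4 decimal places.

By covered interest parity, F = S · (1+r_GBP/2)^(2T) / (1+r_EUR/2)^(2T)
= 0.8991 × 1.001798 / 1.010940 = 0.8991 × 0.990957
F = 0.8910 GBP per EUR

0.8910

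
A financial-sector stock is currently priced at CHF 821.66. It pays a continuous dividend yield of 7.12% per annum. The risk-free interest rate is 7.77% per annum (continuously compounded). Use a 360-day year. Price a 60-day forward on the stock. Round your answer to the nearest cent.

F = S·e^((r − q)T) = 821.66 · e^((0.0777 − 0.0712) × 60/360)
= 821.66 · e^0.001083 = 821.66 × 1.001084
F = CHF 822.55

CHF 822.55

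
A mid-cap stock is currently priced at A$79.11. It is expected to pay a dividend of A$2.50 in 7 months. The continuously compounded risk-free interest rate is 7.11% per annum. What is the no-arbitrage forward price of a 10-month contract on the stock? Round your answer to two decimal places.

PV(dividends) I = 2.50·e^(−0.0711·7/12)
I = 2.3984
F = (S − I)·e^(rT) = (79.11 − 2.3984) · e^(0.0711·10/12)
= 76.7116 · e^0.059250 = 76.7116 × 1.061040 = A$81.39

A$81.39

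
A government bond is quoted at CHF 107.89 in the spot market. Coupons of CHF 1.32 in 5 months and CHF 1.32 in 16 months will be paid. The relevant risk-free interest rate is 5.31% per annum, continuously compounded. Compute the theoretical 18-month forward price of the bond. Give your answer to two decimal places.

PV(coupons) I = 1.32·e^(−0.0531·5/12) + 1.32·e^(−0.0531·16/12)
I = 1.2911 + 1.2298 = 2.5209
F = (S − I)·e^(rT) = (107.89 − 2.5209) · e^(0.0531·18/12)
= 105.3691 · e^0.079650 = 105.3691 × 1.082908 = CHF 114.11

CHF 114.11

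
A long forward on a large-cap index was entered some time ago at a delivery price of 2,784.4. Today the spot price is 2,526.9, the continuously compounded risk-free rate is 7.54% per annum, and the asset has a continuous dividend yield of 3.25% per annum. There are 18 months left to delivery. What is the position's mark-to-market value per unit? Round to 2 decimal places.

Current fair forward for the remaining 18 months: F = S·e^((r − q)·T), (r − q) = 0.0754 − 0.0325 = 0.0429
F = 2526.9 · e^(0.0429 × 18/12) = 2526.9 × 1.06646560 = 2694.8519
Value of long forward = (F − K)·e^(−rT) = (2694.8519 − 2784.4) · e^(−0.0754·18/12)
= -89.5481 × 0.89306135 = -79.97

-79.97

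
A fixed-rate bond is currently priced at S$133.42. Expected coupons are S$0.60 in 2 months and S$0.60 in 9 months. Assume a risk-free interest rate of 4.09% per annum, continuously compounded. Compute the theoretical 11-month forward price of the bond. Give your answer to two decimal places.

S$137.29

PV(coupons) I = 0.60·e^(−0.0409·2/12) + 0.60·e^(−0.0409·9/12)
I = 0.5959 + 0.5819 = 1.1778
F = (S − I)·e^(rT) = (133.42 − 1.1778) · e^(0.0409·11/12)
= 132.2422 · e^0.037492 = 132.2422 × 1.038204 = S$137.29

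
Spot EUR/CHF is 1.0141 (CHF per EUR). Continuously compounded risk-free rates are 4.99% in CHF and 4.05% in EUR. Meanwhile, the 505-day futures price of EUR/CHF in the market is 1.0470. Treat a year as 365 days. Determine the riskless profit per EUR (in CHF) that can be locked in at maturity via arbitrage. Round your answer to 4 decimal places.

Fair futures: F* = S·e^(carry·T), with carry = (r_CHF − r_EUR) = 0.0499 − 0.0405 = 0.0094
F* = 1.0141 · e^(0.0094 × 505/365) = 1.0141 · e^0.013005 = 1.0141 × 1.013090 = 1.0274
Market 1.0470 > fair 1.0274: forward overpriced → cash-and-carry (buy spot, short the forward).
At maturity, profit = |F_mkt − F*| = |1.0470 − 1.0274| = 0.0196 per EUR (in CHF)

0.0196 per EUR (in CHF)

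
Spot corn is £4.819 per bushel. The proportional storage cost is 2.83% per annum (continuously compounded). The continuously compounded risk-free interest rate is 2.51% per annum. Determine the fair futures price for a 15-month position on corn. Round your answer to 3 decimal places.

Net carry = r + u − y = 0.0251 + 0.0283 − 0.0000 = 0.0534
F = S·e^((r+u−y)T) = 4.819 · e^(0.0534 × 15/12) = 4.819 · e^0.066750
= 4.819 × 1.069028 = £5.152 per bushel

£5.152 per bushel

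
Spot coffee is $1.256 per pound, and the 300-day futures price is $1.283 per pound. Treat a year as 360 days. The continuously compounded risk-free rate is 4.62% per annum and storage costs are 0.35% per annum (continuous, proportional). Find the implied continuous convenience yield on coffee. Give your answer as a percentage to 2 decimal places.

F = S·e^((r+u−y)T) ⇒ (r+u−y) = ln(F/S)/T
ln(1.283/1.256) = 0.021269; /T ⇒ 0.025523
y = r + u − ln(F/S)/T = 0.0462 + 0.0035 − 0.025523 = 0.024177
y = 2.42%

2.42%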